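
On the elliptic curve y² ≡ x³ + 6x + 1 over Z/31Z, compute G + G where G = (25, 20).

tangent at (25, 20): λ = (3·25² + 6)/(2·20) ≡ 21/9. 9⁻¹ ≡ 7 (mod 31), so λ ≡ 21·7 ≡ 23.
  x = λ² - 25 - 25 = 529 - 50 ≡ 14; y = λ·(25 - 14) - 20 ≡ 16. → (14, 16)

(14, 16)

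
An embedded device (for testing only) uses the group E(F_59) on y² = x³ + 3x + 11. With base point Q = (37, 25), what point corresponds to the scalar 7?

Repeated addition: build up to 7Q.
2Q: tangent at (37, 25): λ = (3·37² + 3)/(2·25) ≡ 39/50. 50⁻¹ ≡ 13 (mod 59) since 50·13 = 650 ≡ 1, so λ ≡ 39·13 ≡ 35.
  x = λ² - 37 - 37 = 1225 - 74 ≡ 30; y = λ·(37 - 30) - 25 ≡ 43. → (30, 43)
3Q: (30, 43) + (37, 25). λ = (25 - 43)/(37 - 30) ≡ 41/7 mod 59. 7⁻¹ ≡ 17 (mod 59), so λ ≡ 48.
  x = λ² - 30 - 37 = 2304 - 67 ≡ 54; y = λ·(30 - 54) - 43 ≡ 44. → (54, 44)
4Q: (54, 44) + (37, 25). λ = (25 - 44)/(37 - 54) ≡ 40/42 mod 59. 42⁻¹ ≡ 52 (mod 59), so λ ≡ 15.
  x = λ² - 54 - 37 = 225 - 91 ≡ 16; y = λ·(54 - 16) - 44 ≡ 54. → (16, 54)
5Q: (16, 54) + (37, 25). λ = (25 - 54)/(37 - 16) ≡ 30/21 mod 59. 21⁻¹ ≡ 45 (mod 59) since 21·45 = 945 ≡ 1, so λ ≡ 52.
  x = λ² - 16 - 37 = 2704 - 53 ≡ 55; y = λ·(16 - 55) - 54 ≡ 42. → (55, 42)
6Q: (55, 42) + (37, 25). λ = (25 - 42)/(37 - 55) ≡ 42/41 mod 59. 41⁻¹ ≡ 36 (mod 59) since 41·36 = 1476 ≡ 1, so λ ≡ 37.
  x = λ² - 55 - 37 = 1369 - 92 ≡ 38; y = λ·(55 - 38) - 42 ≡ 56. → (38, 56)
7Q: (38, 56) + (37, 25). λ = (25 - 56)/(37 - 38) ≡ 28/58 mod 59. 58⁻¹ ≡ 58 (mod 59) since 58·58 = 3364 ≡ 1, so λ ≡ 31.
  x = λ² - 38 - 37 = 961 - 75 ≡ 1; y = λ·(38 - 1) - 56 ≡ 29. → (1, 29)

(1, 29)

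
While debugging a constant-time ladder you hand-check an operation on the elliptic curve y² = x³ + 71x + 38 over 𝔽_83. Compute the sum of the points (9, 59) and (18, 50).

(57, 72)

(9, 59) + (18, 50). λ = (50 - 59)/(18 - 9) ≡ 74/9 mod 83. 9⁻¹ ≡ 37 (mod 83) since 9·37 = 333 ≡ 1, so λ ≡ 82.
  x = λ² - 9 - 18 = 6724 - 27 ≡ 57; y = λ·(9 - 57) - 59 ≡ 72. → (57, 72)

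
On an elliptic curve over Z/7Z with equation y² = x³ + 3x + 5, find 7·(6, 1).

O

Write Q = (6, 1).
Repeated addition: build up to 7Q.
2Q: tangent at (6, 1): λ = (3·6² + 3)/(2·1) ≡ 6/2. 2⁻¹ ≡ 4 (mod 7) since 2·4 = 8 ≡ 1, so λ ≡ 6·4 ≡ 3.
  x = λ² - 6 - 6 = 9 - 12 ≡ 4; y = λ·(6 - 4) - 1 ≡ 5. → (4, 5)
3Q: (4, 5) + (6, 1). λ = (1 - 5)/(6 - 4) ≡ 3/2 mod 7. 2⁻¹ ≡ 4 (mod 7) since 2·4 = 8 ≡ 1, so λ ≡ 5.
  x = λ² - 4 - 6 = 25 - 10 ≡ 1; y = λ·(4 - 1) - 5 ≡ 3. → (1, 3)
4Q: (1, 3) + (6, 1). λ = (1 - 3)/(6 - 1) ≡ 5/5 mod 7. 5⁻¹ ≡ 3 (mod 7), so λ ≡ 1.
  x = λ² - 1 - 6 = 1 - 7 ≡ 1; y = λ·(1 - 1) - 3 ≡ 4. → (1, 4)
5Q: (1, 4) + (6, 1). λ = (1 - 4)/(6 - 1) ≡ 4/5 mod 7. 5⁻¹ ≡ 3 (mod 7), so λ ≡ 5.
  x = λ² - 1 - 6 = 25 - 7 ≡ 4; y = λ·(1 - 4) - 4 ≡ 2. → (4, 2)
6Q: (4, 2) + (6, 1). λ = (1 - 2)/(6 - 4) ≡ 6/2 mod 7. 2⁻¹ ≡ 4 (mod 7), so λ ≡ 3.
  x = λ² - 4 - 6 = 9 - 10 ≡ 6; y = λ·(4 - 6) - 2 ≡ 6. → (6, 6)
7Q: (6, 6) + (6, 1): same x and y₁ ≡ -y₂, so the sum is the point at infinity.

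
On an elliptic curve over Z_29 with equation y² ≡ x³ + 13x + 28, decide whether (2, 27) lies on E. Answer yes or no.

y² = 27² ≡ 4; x³ + 13x + 28 = 62 ≡ 4 (mod 29). 4 = 4.

yes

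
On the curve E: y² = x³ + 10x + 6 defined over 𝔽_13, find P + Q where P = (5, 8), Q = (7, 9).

(5, 8) + (7, 9). λ = (9 - 8)/(7 - 5) ≡ 1/2 mod 13. 2⁻¹ ≡ 7 (mod 13) since 2·7 = 14 ≡ 1, so λ ≡ 7.
  x = λ² - 5 - 7 = 49 - 12 ≡ 11; y = λ·(5 - 11) - 8 ≡ 2. → (11, 2)

(11, 2)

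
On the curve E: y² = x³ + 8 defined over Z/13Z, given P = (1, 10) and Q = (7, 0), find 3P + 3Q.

First 3P:
Repeated addition: build up to 3P.
2P: tangent at (1, 10): λ = (3·1² + 0)/(2·10) ≡ 3/7. 7⁻¹ ≡ 2 (mod 13), so λ ≡ 3·2 ≡ 6.
  x = λ² - 1 - 1 = 36 - 2 ≡ 8; y = λ·(1 - 8) - 10 ≡ 0. → (8, 0)
3P: (8, 0) + (1, 10). λ = (10 - 0)/(1 - 8) ≡ 10/6 mod 13. 6⁻¹ ≡ 11 (mod 13), so λ ≡ 6.
  x = λ² - 8 - 1 = 36 - 9 ≡ 1; y = λ·(8 - 1) - 0 ≡ 3. → (1, 3)
3P = (1, 3).
Next 3Q:
Repeated addition: build up to 3Q.
2Q: (7, 0) + (7, 0): same x and y₁ ≡ -y₂, so the sum is 𝒪.
3Q: 𝒪 + (7, 0) = (7, 0) (identity).
3Q = (7, 0).
Finally 3P + 3Q:
(1, 3) + (7, 0). λ = (0 - 3)/(7 - 1) ≡ 10/6 mod 13. 6⁻¹ ≡ 11 (mod 13), so λ ≡ 6.
  x = λ² - 1 - 7 = 36 - 8 ≡ 2; y = λ·(1 - 2) - 3 ≡ 4. → (2, 4)

(2, 4)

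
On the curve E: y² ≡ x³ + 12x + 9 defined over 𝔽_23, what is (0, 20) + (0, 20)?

tangent at (0, 20): λ = (3·0² + 12)/(2·20) ≡ 12/17. 17⁻¹ ≡ 19 (mod 23), so λ ≡ 12·19 ≡ 21.
  x = λ² - 0 - 0 = 441 - 0 ≡ 4; y = λ·(0 - 4) - 20 ≡ 11. → (4, 11)

(4, 11)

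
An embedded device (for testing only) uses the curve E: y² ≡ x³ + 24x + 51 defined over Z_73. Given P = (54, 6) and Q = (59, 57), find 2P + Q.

(45, 35)

First 2P:
Repeated addition: build up to 2P.
2P: tangent at (54, 6): λ = (3·54² + 24)/(2·6) ≡ 12/12. 12⁻¹ ≡ 67 (mod 73), so λ ≡ 12·67 ≡ 1.
  x = λ² - 54 - 54 = 1 - 108 ≡ 39; y = λ·(54 - 39) - 6 ≡ 9. → (39, 9)
2P = (39, 9).
Finally 2P + Q:
(39, 9) + (59, 57). λ = (57 - 9)/(59 - 39) ≡ 48/20 mod 73. 20⁻¹ ≡ 11 (mod 73), so λ ≡ 17.
  x = λ² - 39 - 59 = 289 - 98 ≡ 45; y = λ·(39 - 45) - 9 ≡ 35. → (45, 35)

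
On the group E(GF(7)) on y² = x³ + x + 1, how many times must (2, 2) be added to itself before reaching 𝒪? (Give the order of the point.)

2P: tangent at (2, 2): λ = (3·2² + 1)/(2·2) ≡ 6/4. 4⁻¹ ≡ 2 (mod 7) since 4·2 = 8 ≡ 1, so λ ≡ 6·2 ≡ 5.
  x = λ² - 2 - 2 = 25 - 4 ≡ 0; y = λ·(2 - 0) - 2 ≡ 1. → (0, 1)
3P: (0, 1) + (2, 2). λ = (2 - 1)/(2 - 0) ≡ 1/2 mod 7. 2⁻¹ ≡ 4 (mod 7) since 2·4 = 8 ≡ 1, so λ ≡ 4.
  x = λ² - 0 - 2 = 16 - 2 ≡ 0; y = λ·(0 - 0) - 1 ≡ 6. → (0, 6)
4P: (0, 6) + (2, 2). λ = (2 - 6)/(2 - 0) ≡ 3/2 mod 7. 2⁻¹ ≡ 4 (mod 7) since 2·4 = 8 ≡ 1, so λ ≡ 5.
  x = λ² - 0 - 2 = 25 - 2 ≡ 2; y = λ·(0 - 2) - 6 ≡ 5. → (2, 5)
5P: (2, 5) + (2, 2): same x and y₁ ≡ -y₂, so the sum is 𝒪.
5P = 𝒪, so the order is 5.

5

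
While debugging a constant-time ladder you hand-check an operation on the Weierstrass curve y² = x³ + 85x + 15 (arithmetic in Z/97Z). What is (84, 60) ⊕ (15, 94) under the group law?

(94, 11)

(84, 60) + (15, 94). λ = (94 - 60)/(15 - 84) ≡ 34/28 mod 97. 28⁻¹ ≡ 52 (mod 97), so λ ≡ 22.
  x = λ² - 84 - 15 = 484 - 99 ≡ 94; y = λ·(84 - 94) - 60 ≡ 11. → (94, 11)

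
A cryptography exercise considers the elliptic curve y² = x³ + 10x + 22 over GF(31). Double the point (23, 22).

tangent at (23, 22): λ = (3·23² + 10)/(2·22) ≡ 16/13. 13⁻¹ ≡ 12 (mod 31) since 13·12 = 156 ≡ 1, so λ ≡ 16·12 ≡ 6.
  x = λ² - 23 - 23 = 36 - 46 ≡ 21; y = λ·(23 - 21) - 22 ≡ 21. → (21, 21)

(21, 21)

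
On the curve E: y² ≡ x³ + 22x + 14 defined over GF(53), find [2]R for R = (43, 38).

tangent at (43, 38): λ = (3·43² + 22)/(2·38) ≡ 4/23. 23⁻¹ ≡ 30 (mod 53), so λ ≡ 4·30 ≡ 14.
  x = λ² - 43 - 43 = 196 - 86 ≡ 4; y = λ·(43 - 4) - 38 ≡ 31. → (4, 31)

(4, 31)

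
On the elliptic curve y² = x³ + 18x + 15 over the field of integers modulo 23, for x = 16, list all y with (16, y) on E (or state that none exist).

11, 12

x³ + 18x + 15 = 4399 ≡ 6 (mod 23).
Square roots of 6 mod 23: 11 and 12 (since 11² = 121 ≡ 6).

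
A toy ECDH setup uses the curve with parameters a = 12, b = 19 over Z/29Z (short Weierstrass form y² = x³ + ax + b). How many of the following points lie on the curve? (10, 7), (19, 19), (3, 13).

1

(10, 7): 7² ≡ 20, rhs ≡ 8 → off.
(19, 19): 19² ≡ 13, rhs ≡ 1 → off.
(3, 13): 13² ≡ 24, rhs ≡ 24 → on.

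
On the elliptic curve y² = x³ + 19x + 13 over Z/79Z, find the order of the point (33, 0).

2P: (33, 0) + (33, 0): same x and y₁ ≡ -y₂, so the sum is 𝒪.
2P = 𝒪, so the order is 2.

2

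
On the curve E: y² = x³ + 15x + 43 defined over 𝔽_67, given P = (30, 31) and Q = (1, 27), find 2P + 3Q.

(53, 38)

First 2P:
Repeated addition: build up to 2P.
2P: tangent at (30, 31): λ = (3·30² + 15)/(2·31) ≡ 35/62. 62⁻¹ ≡ 40 (mod 67), so λ ≡ 35·40 ≡ 60.
  x = λ² - 30 - 30 = 3600 - 60 ≡ 56; y = λ·(30 - 56) - 31 ≡ 17. → (56, 17)
2P = (56, 17).
Next 3Q:
Repeated addition: build up to 3Q.
2Q: tangent at (1, 27): λ = (3·1² + 15)/(2·27) ≡ 18/54. 54⁻¹ ≡ 36 (mod 67) since 54·36 = 1944 ≡ 1, so λ ≡ 18·36 ≡ 45.
  x = λ² - 1 - 1 = 2025 - 2 ≡ 13; y = λ·(1 - 13) - 27 ≡ 36. → (13, 36)
3Q: (13, 36) + (1, 27). λ = (27 - 36)/(1 - 13) ≡ 58/55 mod 67. 55⁻¹ ≡ 39 (mod 67), so λ ≡ 51.
  x = λ² - 13 - 1 = 2601 - 14 ≡ 41; y = λ·(13 - 41) - 36 ≡ 10. → (41, 10)
3Q = (41, 10).
Finally 2P + 3Q:
(56, 17) + (41, 10). λ = (10 - 17)/(41 - 56) ≡ 60/52 mod 67. 52⁻¹ ≡ 58 (mod 67), so λ ≡ 63.
  x = λ² - 56 - 41 = 3969 - 97 ≡ 53; y = λ·(56 - 53) - 17 ≡ 38. → (53, 38)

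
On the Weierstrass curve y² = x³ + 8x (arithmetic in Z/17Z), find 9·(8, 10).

(8, 7)

Write Q = (8, 10).
Repeated addition: build up to 9Q.
2Q: tangent at (8, 10): λ = (3·8² + 8)/(2·10) ≡ 13/3. 3⁻¹ ≡ 6 (mod 17), so λ ≡ 13·6 ≡ 10.
  x = λ² - 8 - 8 = 100 - 16 ≡ 16; y = λ·(8 - 16) - 10 ≡ 12. → (16, 12)
3Q: (16, 12) + (8, 10). λ = (10 - 12)/(8 - 16) ≡ 15/9 mod 17. 9⁻¹ ≡ 2 (mod 17) since 9·2 = 18 ≡ 1, so λ ≡ 13.
  x = λ² - 16 - 8 = 169 - 24 ≡ 9; y = λ·(16 - 9) - 12 ≡ 11. → (9, 11)
4Q: (9, 11) + (8, 10). λ = (10 - 11)/(8 - 9) ≡ 16/16 mod 17. 16⁻¹ ≡ 16 (mod 17) since 16·16 = 256 ≡ 1, so λ ≡ 1.
  x = λ² - 9 - 8 = 1 - 17 ≡ 1; y = λ·(9 - 1) - 11 ≡ 14. → (1, 14)
5Q: (1, 14) + (8, 10). λ = (10 - 14)/(8 - 1) ≡ 13/7 mod 17. 7⁻¹ ≡ 5 (mod 17), so λ ≡ 14.
  x = λ² - 1 - 8 = 196 - 9 ≡ 0; y = λ·(1 - 0) - 14 ≡ 0. → (0, 0)
6Q: (0, 0) + (8, 10). λ = (10 - 0)/(8 - 0) ≡ 10/8 mod 17. 8⁻¹ ≡ 15 (mod 17), so λ ≡ 14.
  x = λ² - 0 - 8 = 196 - 8 ≡ 1; y = λ·(0 - 1) - 0 ≡ 3. → (1, 3)
7Q: (1, 3) + (8, 10). λ = (10 - 3)/(8 - 1) ≡ 7/7 mod 17. 7⁻¹ ≡ 5 (mod 17) since 7·5 = 35 ≡ 1, so λ ≡ 1.
  x = λ² - 1 - 8 = 1 - 9 ≡ 9; y = λ·(1 - 9) - 3 ≡ 6. → (9, 6)
8Q: (9, 6) + (8, 10). λ = (10 - 6)/(8 - 9) ≡ 4/16 mod 17. 16⁻¹ ≡ 16 (mod 17), so λ ≡ 13.
  x = λ² - 9 - 8 = 169 - 17 ≡ 16; y = λ·(9 - 16) - 6 ≡ 5. → (16, 5)
9Q: (16, 5) + (8, 10). λ = (10 - 5)/(8 - 16) ≡ 5/9 mod 17. 9⁻¹ ≡ 2 (mod 17), so λ ≡ 10.
  x = λ² - 16 - 8 = 100 - 24 ≡ 8; y = λ·(16 - 8) - 5 ≡ 7. → (8, 7)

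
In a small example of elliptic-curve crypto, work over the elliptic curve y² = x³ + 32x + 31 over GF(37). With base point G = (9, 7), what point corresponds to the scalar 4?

Repeated addition: build up to 4G.
2G: tangent at (9, 7): λ = (3·9² + 32)/(2·7) ≡ 16/14. 14⁻¹ ≡ 8 (mod 37), so λ ≡ 16·8 ≡ 17.
  x = λ² - 9 - 9 = 289 - 18 ≡ 12; y = λ·(9 - 12) - 7 ≡ 16. → (12, 16)
3G: (12, 16) + (9, 7). λ = (7 - 16)/(9 - 12) ≡ 28/34 mod 37. 34⁻¹ ≡ 12 (mod 37), so λ ≡ 3.
  x = λ² - 12 - 9 = 9 - 21 ≡ 25; y = λ·(12 - 25) - 16 ≡ 19. → (25, 19)
4G: (25, 19) + (9, 7). λ = (7 - 19)/(9 - 25) ≡ 25/21 mod 37. 21⁻¹ ≡ 30 (mod 37), so λ ≡ 10.
  x = λ² - 25 - 9 = 100 - 34 ≡ 29; y = λ·(25 - 29) - 19 ≡ 15. → (29, 15)

(29, 15)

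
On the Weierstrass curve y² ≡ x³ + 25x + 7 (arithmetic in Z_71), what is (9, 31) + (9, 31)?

tangent at (9, 31): λ = (3·9² + 25)/(2·31) ≡ 55/62. 62⁻¹ ≡ 63 (mod 71), so λ ≡ 55·63 ≡ 57.
  x = λ² - 9 - 9 = 3249 - 18 ≡ 36; y = λ·(9 - 36) - 31 ≡ 63. → (36, 63)

(36, 63)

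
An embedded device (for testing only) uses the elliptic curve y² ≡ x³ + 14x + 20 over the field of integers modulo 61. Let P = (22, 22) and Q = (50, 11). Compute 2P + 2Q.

First 2P:
Repeated addition: build up to 2P.
2P: tangent at (22, 22): λ = (3·22² + 14)/(2·22) ≡ 2/44. 44⁻¹ ≡ 43 (mod 61) since 44·43 = 1892 ≡ 1, so λ ≡ 2·43 ≡ 25.
  x = λ² - 22 - 22 = 625 - 44 ≡ 32; y = λ·(22 - 32) - 22 ≡ 33. → (32, 33)
2P = (32, 33).
Next 2Q:
Repeated addition: build up to 2Q.
2Q: tangent at (50, 11): λ = (3·50² + 14)/(2·11) ≡ 11/22. 22⁻¹ ≡ 25 (mod 61) since 22·25 = 550 ≡ 1, so λ ≡ 11·25 ≡ 31.
  x = λ² - 50 - 50 = 961 - 100 ≡ 7; y = λ·(50 - 7) - 11 ≡ 41. → (7, 41)
2Q = (7, 41).
Finally 2P + 2Q:
(32, 33) + (7, 41). λ = (41 - 33)/(7 - 32) ≡ 8/36 mod 61. 36⁻¹ ≡ 39 (mod 61), so λ ≡ 7.
  x = λ² - 32 - 7 = 49 - 39 ≡ 10; y = λ·(32 - 10) - 33 ≡ 60. → (10, 60)

(10, 60)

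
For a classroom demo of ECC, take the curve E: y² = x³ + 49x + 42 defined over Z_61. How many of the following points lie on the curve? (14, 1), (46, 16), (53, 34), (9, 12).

(14, 1): 1² ≡ 1, rhs ≡ 56 → off.
(46, 16): 16² ≡ 12, rhs ≡ 19 → off.
(53, 34): 34² ≡ 58, rhs ≡ 53 → off.
(9, 12): 12² ≡ 22, rhs ≡ 53 → off.

0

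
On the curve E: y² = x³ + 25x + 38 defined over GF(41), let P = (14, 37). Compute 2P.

tangent at (14, 37): λ = (3·14² + 25)/(2·37) ≡ 39/33. 33⁻¹ ≡ 5 (mod 41), so λ ≡ 39·5 ≡ 31.
  x = λ² - 14 - 14 = 961 - 28 ≡ 31; y = λ·(14 - 31) - 37 ≡ 10. → (31, 10)

(31, 10)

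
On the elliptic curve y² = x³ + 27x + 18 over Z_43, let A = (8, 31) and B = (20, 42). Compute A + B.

(3, 13)

(8, 31) + (20, 42). λ = (42 - 31)/(20 - 8) ≡ 11/12 mod 43. 12⁻¹ ≡ 18 (mod 43) since 12·18 = 216 ≡ 1, so λ ≡ 26.
  x = λ² - 8 - 20 = 676 - 28 ≡ 3; y = λ·(8 - 3) - 31 ≡ 13. → (3, 13)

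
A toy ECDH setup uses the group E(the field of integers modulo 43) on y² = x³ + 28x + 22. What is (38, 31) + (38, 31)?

(27, 6)

tangent at (38, 31): λ = (3·38² + 28)/(2·31) ≡ 17/19. 19⁻¹ ≡ 34 (mod 43), so λ ≡ 17·34 ≡ 19.
  x = λ² - 38 - 38 = 361 - 76 ≡ 27; y = λ·(38 - 27) - 31 ≡ 6. → (27, 6)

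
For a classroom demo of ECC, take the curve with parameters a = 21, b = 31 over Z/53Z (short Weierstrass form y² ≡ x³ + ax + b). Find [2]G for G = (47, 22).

(29, 38)

tangent at (47, 22): λ = (3·47² + 21)/(2·22) ≡ 23/44. 44⁻¹ ≡ 47 (mod 53), so λ ≡ 23·47 ≡ 21.
  x = λ² - 47 - 47 = 441 - 94 ≡ 29; y = λ·(47 - 29) - 22 ≡ 38. → (29, 38)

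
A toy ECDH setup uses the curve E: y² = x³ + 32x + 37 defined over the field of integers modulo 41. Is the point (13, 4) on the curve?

y² = 4² ≡ 16; x³ + 32x + 37 = 2650 ≡ 26 (mod 41). 16 ≠ 26.

no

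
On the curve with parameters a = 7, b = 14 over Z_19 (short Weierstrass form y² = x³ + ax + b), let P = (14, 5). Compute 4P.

Repeated addition: build up to 4P.
2P: tangent at (14, 5): λ = (3·14² + 7)/(2·5) ≡ 6/10. 10⁻¹ ≡ 2 (mod 19), so λ ≡ 6·2 ≡ 12.
  x = λ² - 14 - 14 = 144 - 28 ≡ 2; y = λ·(14 - 2) - 5 ≡ 6. → (2, 6)
3P: (2, 6) + (14, 5). λ = (5 - 6)/(14 - 2) ≡ 18/12 mod 19. 12⁻¹ ≡ 8 (mod 19) since 12·8 = 96 ≡ 1, so λ ≡ 11.
  x = λ² - 2 - 14 = 121 - 16 ≡ 10; y = λ·(2 - 10) - 6 ≡ 1. → (10, 1)
4P: (10, 1) + (14, 5). λ = (5 - 1)/(14 - 10) ≡ 4/4 mod 19. 4⁻¹ ≡ 5 (mod 19) since 4·5 = 20 ≡ 1, so λ ≡ 1.
  x = λ² - 10 - 14 = 1 - 24 ≡ 15; y = λ·(10 - 15) - 1 ≡ 13. → (15, 13)

(15, 13)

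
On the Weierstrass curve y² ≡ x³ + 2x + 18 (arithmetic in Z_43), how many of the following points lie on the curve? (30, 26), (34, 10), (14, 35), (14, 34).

2

(30, 26): 26² ≡ 31, rhs ≡ 31 → on.
(34, 10): 10² ≡ 14, rhs ≡ 2 → off.
(14, 35): 35² ≡ 21, rhs ≡ 38 → off.
(14, 34): 34² ≡ 38, rhs ≡ 38 → on.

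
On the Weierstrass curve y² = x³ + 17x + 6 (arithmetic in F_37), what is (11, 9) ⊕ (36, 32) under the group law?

(11, 9) + (36, 32). λ = (32 - 9)/(36 - 11) ≡ 23/25 mod 37. 25⁻¹ ≡ 3 (mod 37), so λ ≡ 32.
  x = λ² - 11 - 36 = 1024 - 47 ≡ 15; y = λ·(11 - 15) - 9 ≡ 11. → (15, 11)

(15, 11)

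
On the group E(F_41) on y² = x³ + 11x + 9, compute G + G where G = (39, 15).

(6, 39)

tangent at (39, 15): λ = (3·39² + 11)/(2·15) ≡ 23/30. 30⁻¹ ≡ 26 (mod 41), so λ ≡ 23·26 ≡ 24.
  x = λ² - 39 - 39 = 576 - 78 ≡ 6; y = λ·(39 - 6) - 15 ≡ 39. → (6, 39)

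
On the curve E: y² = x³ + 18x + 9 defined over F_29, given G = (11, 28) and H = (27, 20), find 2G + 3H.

(13, 27)

First 2G:
Repeated addition: build up to 2G.
2G: tangent at (11, 28): λ = (3·11² + 18)/(2·28) ≡ 4/27. 27⁻¹ ≡ 14 (mod 29) since 27·14 = 378 ≡ 1, so λ ≡ 4·14 ≡ 27.
  x = λ² - 11 - 11 = 729 - 22 ≡ 11; y = λ·(11 - 11) - 28 ≡ 1. → (11, 1)
2G = (11, 1).
Next 3H:
Repeated addition: build up to 3H.
2H: tangent at (27, 20): λ = (3·27² + 18)/(2·20) ≡ 1/11. 11⁻¹ ≡ 8 (mod 29), so λ ≡ 1·8 ≡ 8.
  x = λ² - 27 - 27 = 64 - 54 ≡ 10; y = λ·(27 - 10) - 20 ≡ 0. → (10, 0)
3H: (10, 0) + (27, 20). λ = (20 - 0)/(27 - 10) ≡ 20/17 mod 29. 17⁻¹ ≡ 12 (mod 29), so λ ≡ 8.
  x = λ² - 10 - 27 = 64 - 37 ≡ 27; y = λ·(10 - 27) - 0 ≡ 9. → (27, 9)
3H = (27, 9).
Finally 2G + 3H:
(11, 1) + (27, 9). λ = (9 - 1)/(27 - 11) ≡ 8/16 mod 29. 16⁻¹ ≡ 20 (mod 29), so λ ≡ 15.
  x = λ² - 11 - 27 = 225 - 38 ≡ 13; y = λ·(11 - 13) - 1 ≡ 27. → (13, 27)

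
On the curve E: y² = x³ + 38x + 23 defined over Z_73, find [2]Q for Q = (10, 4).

(45, 32)

tangent at (10, 4): λ = (3·10² + 38)/(2·4) ≡ 46/8. 8⁻¹ ≡ 64 (mod 73), so λ ≡ 46·64 ≡ 24.
  x = λ² - 10 - 10 = 576 - 20 ≡ 45; y = λ·(10 - 45) - 4 ≡ 32. → (45, 32)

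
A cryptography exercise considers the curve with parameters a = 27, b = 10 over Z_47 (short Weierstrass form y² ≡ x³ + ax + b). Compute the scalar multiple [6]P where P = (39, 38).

(38, 5)

Repeated addition: build up to 6P.
2P: tangent at (39, 38): λ = (3·39² + 27)/(2·38) ≡ 31/29. 29⁻¹ ≡ 13 (mod 47), so λ ≡ 31·13 ≡ 27.
  x = λ² - 39 - 39 = 729 - 78 ≡ 40; y = λ·(39 - 40) - 38 ≡ 29. → (40, 29)
3P: (40, 29) + (39, 38). λ = (38 - 29)/(39 - 40) ≡ 9/46 mod 47. 46⁻¹ ≡ 46 (mod 47) since 46·46 = 2116 ≡ 1, so λ ≡ 38.
  x = λ² - 40 - 39 = 1444 - 79 ≡ 2; y = λ·(40 - 2) - 29 ≡ 5. → (2, 5)
4P: (2, 5) + (39, 38). λ = (38 - 5)/(39 - 2) ≡ 33/37 mod 47. 37⁻¹ ≡ 14 (mod 47), so λ ≡ 39.
  x = λ² - 2 - 39 = 1521 - 41 ≡ 23; y = λ·(2 - 23) - 5 ≡ 22. → (23, 22)
5P: (23, 22) + (39, 38). λ = (38 - 22)/(39 - 23) ≡ 16/16 mod 47. 16⁻¹ ≡ 3 (mod 47), so λ ≡ 1.
  x = λ² - 23 - 39 = 1 - 62 ≡ 33; y = λ·(23 - 33) - 22 ≡ 15. → (33, 15)
6P: (33, 15) + (39, 38). λ = (38 - 15)/(39 - 33) ≡ 23/6 mod 47. 6⁻¹ ≡ 8 (mod 47) since 6·8 = 48 ≡ 1, so λ ≡ 43.
  x = λ² - 33 - 39 = 1849 - 72 ≡ 38; y = λ·(33 - 38) - 15 ≡ 5. → (38, 5)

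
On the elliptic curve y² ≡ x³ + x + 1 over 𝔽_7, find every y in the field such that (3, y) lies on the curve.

x³ + 1x + 1 = 31 ≡ 3 (mod 7).
3 is a non-residue mod 7; no y exists.

none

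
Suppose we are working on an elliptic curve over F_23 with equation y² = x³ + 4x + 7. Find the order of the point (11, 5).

6

2P: tangent at (11, 5): λ = (3·11² + 4)/(2·5) ≡ 22/10. 10⁻¹ ≡ 7 (mod 23), so λ ≡ 22·7 ≡ 16.
  x = λ² - 11 - 11 = 256 - 22 ≡ 4; y = λ·(11 - 4) - 5 ≡ 15. → (4, 15)
3P: (4, 15) + (11, 5). λ = (5 - 15)/(11 - 4) ≡ 13/7 mod 23. 7⁻¹ ≡ 10 (mod 23) since 7·10 = 70 ≡ 1, so λ ≡ 15.
  x = λ² - 4 - 11 = 225 - 15 ≡ 3; y = λ·(4 - 3) - 15 ≡ 0. → (3, 0)
4P: (3, 0) + (11, 5). λ = (5 - 0)/(11 - 3) ≡ 5/8 mod 23. 8⁻¹ ≡ 3 (mod 23) since 8·3 = 24 ≡ 1, so λ ≡ 15.
  x = λ² - 3 - 11 = 225 - 14 ≡ 4; y = λ·(3 - 4) - 0 ≡ 8. → (4, 8)
5P: (4, 8) + (11, 5). λ = (5 - 8)/(11 - 4) ≡ 20/7 mod 23. 7⁻¹ ≡ 10 (mod 23), so λ ≡ 16.
  x = λ² - 4 - 11 = 256 - 15 ≡ 11; y = λ·(4 - 11) - 8 ≡ 18. → (11, 18)
6P: (11, 18) + (11, 5): same x and y₁ ≡ -y₂, so the sum is O.
6P = O, so the order is 6.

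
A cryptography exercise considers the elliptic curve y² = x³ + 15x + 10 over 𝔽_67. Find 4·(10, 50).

(51, 37)

Write P = (10, 50).
Repeated addition: build up to 4P.
2P: tangent at (10, 50): λ = (3·10² + 15)/(2·50) ≡ 47/33. 33⁻¹ ≡ 65 (mod 67) since 33·65 = 2145 ≡ 1, so λ ≡ 47·65 ≡ 40.
  x = λ² - 10 - 10 = 1600 - 20 ≡ 39; y = λ·(10 - 39) - 50 ≡ 63. → (39, 63)
3P: (39, 63) + (10, 50). λ = (50 - 63)/(10 - 39) ≡ 54/38 mod 67. 38⁻¹ ≡ 30 (mod 67) since 38·30 = 1140 ≡ 1, so λ ≡ 12.
  x = λ² - 39 - 10 = 144 - 49 ≡ 28; y = λ·(39 - 28) - 63 ≡ 2. → (28, 2)
4P: (28, 2) + (10, 50). λ = (50 - 2)/(10 - 28) ≡ 48/49 mod 67. 49⁻¹ ≡ 26 (mod 67) since 49·26 = 1274 ≡ 1, so λ ≡ 42.
  x = λ² - 28 - 10 = 1764 - 38 ≡ 51; y = λ·(28 - 51) - 2 ≡ 37. → (51, 37)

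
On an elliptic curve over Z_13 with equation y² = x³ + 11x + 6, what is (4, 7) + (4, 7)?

tangent at (4, 7): λ = (3·4² + 11)/(2·7) ≡ 7/1. 1⁻¹ ≡ 1 (mod 13), so λ ≡ 7·1 ≡ 7.
  x = λ² - 4 - 4 = 49 - 8 ≡ 2; y = λ·(4 - 2) - 7 ≡ 7. → (2, 7)

(2, 7)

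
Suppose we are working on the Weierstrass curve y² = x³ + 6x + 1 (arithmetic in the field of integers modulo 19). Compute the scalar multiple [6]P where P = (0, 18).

(14, 6)

Double-and-add on 6 = (110)₂. Start with P = (0, 18) for the leading 1-bit.
double: tangent at (0, 18): λ = (3·0² + 6)/(2·18) ≡ 6/17. 17⁻¹ ≡ 9 (mod 19), so λ ≡ 6·9 ≡ 16.
  x = λ² - 0 - 0 = 256 - 0 ≡ 9; y = λ·(0 - 9) - 18 ≡ 9. → (9, 9)
add P: (9, 9) + (0, 18). λ = (18 - 9)/(0 - 9) ≡ 9/10 mod 19. 10⁻¹ ≡ 2 (mod 19) since 10·2 = 20 ≡ 1, so λ ≡ 18.
  x = λ² - 9 - 0 = 324 - 9 ≡ 11; y = λ·(9 - 11) - 9 ≡ 12. → (11, 12)
double: tangent at (11, 12): λ = (3·11² + 6)/(2·12) ≡ 8/5. 5⁻¹ ≡ 4 (mod 19) since 5·4 = 20 ≡ 1, so λ ≡ 8·4 ≡ 13.
  x = λ² - 11 - 11 = 169 - 22 ≡ 14; y = λ·(11 - 14) - 12 ≡ 6. → (14, 6)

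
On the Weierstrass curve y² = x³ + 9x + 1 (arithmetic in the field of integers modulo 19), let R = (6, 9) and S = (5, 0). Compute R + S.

(13, 4)

(6, 9) + (5, 0). λ = (0 - 9)/(5 - 6) ≡ 10/18 mod 19. 18⁻¹ ≡ 18 (mod 19) since 18·18 = 324 ≡ 1, so λ ≡ 9.
  x = λ² - 6 - 5 = 81 - 11 ≡ 13; y = λ·(6 - 13) - 9 ≡ 4. → (13, 4)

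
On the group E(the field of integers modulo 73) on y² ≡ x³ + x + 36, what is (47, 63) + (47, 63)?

tangent at (47, 63): λ = (3·47² + 1)/(2·63) ≡ 58/53. 53⁻¹ ≡ 62 (mod 73) since 53·62 = 3286 ≡ 1, so λ ≡ 58·62 ≡ 19.
  x = λ² - 47 - 47 = 361 - 94 ≡ 48; y = λ·(47 - 48) - 63 ≡ 64. → (48, 64)

(48, 64)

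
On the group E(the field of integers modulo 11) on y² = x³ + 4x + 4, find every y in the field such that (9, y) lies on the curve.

x³ + 4x + 4 = 769 ≡ 10 (mod 11).
10 is a non-residue mod 11; no y exists.

none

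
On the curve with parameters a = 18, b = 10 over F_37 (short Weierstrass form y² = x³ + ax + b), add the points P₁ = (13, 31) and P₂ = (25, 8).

(24, 24)

(13, 31) + (25, 8). λ = (8 - 31)/(25 - 13) ≡ 14/12 mod 37. 12⁻¹ ≡ 34 (mod 37) since 12·34 = 408 ≡ 1, so λ ≡ 32.
  x = λ² - 13 - 25 = 1024 - 38 ≡ 24; y = λ·(13 - 24) - 31 ≡ 24. → (24, 24)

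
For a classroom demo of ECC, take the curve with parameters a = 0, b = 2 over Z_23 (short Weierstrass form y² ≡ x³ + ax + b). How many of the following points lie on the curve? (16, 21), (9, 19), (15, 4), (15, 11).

1

(16, 21): 21² ≡ 4, rhs ≡ 4 → on.
(9, 19): 19² ≡ 16, rhs ≡ 18 → off.
(15, 4): 4² ≡ 16, rhs ≡ 19 → off.
(15, 11): 11² ≡ 6, rhs ≡ 19 → off.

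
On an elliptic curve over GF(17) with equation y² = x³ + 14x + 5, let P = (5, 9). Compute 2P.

tangent at (5, 9): λ = (3·5² + 14)/(2·9) ≡ 4/1. 1⁻¹ ≡ 1 (mod 17) since 1·1 = 1 ≡ 1, so λ ≡ 4·1 ≡ 4.
  x = λ² - 5 - 5 = 16 - 10 ≡ 6; y = λ·(5 - 6) - 9 ≡ 4. → (6, 4)

(6, 4)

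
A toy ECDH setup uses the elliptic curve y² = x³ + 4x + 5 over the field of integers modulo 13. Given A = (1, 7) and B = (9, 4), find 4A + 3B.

(8, 9)

First 4A:
Repeated addition: build up to 4A.
2A: tangent at (1, 7): λ = (3·1² + 4)/(2·7) ≡ 7/1. 1⁻¹ ≡ 1 (mod 13) since 1·1 = 1 ≡ 1, so λ ≡ 7·1 ≡ 7.
  x = λ² - 1 - 1 = 49 - 2 ≡ 8; y = λ·(1 - 8) - 7 ≡ 9. → (8, 9)
3A: (8, 9) + (1, 7). λ = (7 - 9)/(1 - 8) ≡ 11/6 mod 13. 6⁻¹ ≡ 11 (mod 13), so λ ≡ 4.
  x = λ² - 8 - 1 = 16 - 9 ≡ 7; y = λ·(8 - 7) - 9 ≡ 8. → (7, 8)
4A: (7, 8) + (1, 7). λ = (7 - 8)/(1 - 7) ≡ 12/7 mod 13. 7⁻¹ ≡ 2 (mod 13) since 7·2 = 14 ≡ 1, so λ ≡ 11.
  x = λ² - 7 - 1 = 121 - 8 ≡ 9; y = λ·(7 - 9) - 8 ≡ 9. → (9, 9)
4A = (9, 9).
Next 3B:
Repeated addition: build up to 3B.
2B: tangent at (9, 4): λ = (3·9² + 4)/(2·4) ≡ 0/8. 8⁻¹ ≡ 5 (mod 13) since 8·5 = 40 ≡ 1, so λ ≡ 0·5 ≡ 0.
  x = λ² - 9 - 9 = 0 - 18 ≡ 8; y = λ·(9 - 8) - 4 ≡ 9. → (8, 9)
3B: (8, 9) + (9, 4). λ = (4 - 9)/(9 - 8) ≡ 8/1 mod 13. 1⁻¹ ≡ 1 (mod 13), so λ ≡ 8.
  x = λ² - 8 - 9 = 64 - 17 ≡ 8; y = λ·(8 - 8) - 9 ≡ 4. → (8, 4)
3B = (8, 4).
Finally 4A + 3B:
(9, 9) + (8, 4). λ = (4 - 9)/(8 - 9) ≡ 8/12 mod 13. 12⁻¹ ≡ 12 (mod 13), so λ ≡ 5.
  x = λ² - 9 - 8 = 25 - 17 ≡ 8; y = λ·(9 - 8) - 9 ≡ 9. → (8, 9)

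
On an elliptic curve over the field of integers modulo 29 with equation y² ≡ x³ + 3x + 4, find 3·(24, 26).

(4, 14)

Write Q = (24, 26).
Repeated addition: build up to 3Q.
2Q: tangent at (24, 26): λ = (3·24² + 3)/(2·26) ≡ 20/23. 23⁻¹ ≡ 24 (mod 29) since 23·24 = 552 ≡ 1, so λ ≡ 20·24 ≡ 16.
  x = λ² - 24 - 24 = 256 - 48 ≡ 5; y = λ·(24 - 5) - 26 ≡ 17. → (5, 17)
3Q: (5, 17) + (24, 26). λ = (26 - 17)/(24 - 5) ≡ 9/19 mod 29. 19⁻¹ ≡ 26 (mod 29) since 19·26 = 494 ≡ 1, so λ ≡ 2.
  x = λ² - 5 - 24 = 4 - 29 ≡ 4; y = λ·(5 - 4) - 17 ≡ 14. → (4, 14)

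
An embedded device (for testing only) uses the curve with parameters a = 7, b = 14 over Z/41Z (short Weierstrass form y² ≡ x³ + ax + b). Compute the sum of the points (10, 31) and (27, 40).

(10, 31) + (27, 40). λ = (40 - 31)/(27 - 10) ≡ 9/17 mod 41. 17⁻¹ ≡ 29 (mod 41), so λ ≡ 15.
  x = λ² - 10 - 27 = 225 - 37 ≡ 24; y = λ·(10 - 24) - 31 ≡ 5. → (24, 5)

(24, 5)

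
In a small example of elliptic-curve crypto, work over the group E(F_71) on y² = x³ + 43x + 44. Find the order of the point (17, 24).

8

2P: tangent at (17, 24): λ = (3·17² + 43)/(2·24) ≡ 58/48. 48⁻¹ ≡ 37 (mod 71), so λ ≡ 58·37 ≡ 16.
  x = λ² - 17 - 17 = 256 - 34 ≡ 9; y = λ·(17 - 9) - 24 ≡ 33. → (9, 33)
3P: (9, 33) + (17, 24). λ = (24 - 33)/(17 - 9) ≡ 62/8 mod 71. 8⁻¹ ≡ 9 (mod 71) since 8·9 = 72 ≡ 1, so λ ≡ 61.
  x = λ² - 9 - 17 = 3721 - 26 ≡ 3; y = λ·(9 - 3) - 33 ≡ 49. → (3, 49)
4P: (3, 49) + (17, 24). λ = (24 - 49)/(17 - 3) ≡ 46/14 mod 71. 14⁻¹ ≡ 66 (mod 71), so λ ≡ 54.
  x = λ² - 3 - 17 = 2916 - 20 ≡ 56; y = λ·(3 - 56) - 49 ≡ 0. → (56, 0)
5P: (56, 0) + (17, 24). λ = (24 - 0)/(17 - 56) ≡ 24/32 mod 71. 32⁻¹ ≡ 20 (mod 71), so λ ≡ 54.
  x = λ² - 56 - 17 = 2916 - 73 ≡ 3; y = λ·(56 - 3) - 0 ≡ 22. → (3, 22)
6P: (3, 22) + (17, 24). λ = (24 - 22)/(17 - 3) ≡ 2/14 mod 71. 14⁻¹ ≡ 66 (mod 71), so λ ≡ 61.
  x = λ² - 3 - 17 = 3721 - 20 ≡ 9; y = λ·(3 - 9) - 22 ≡ 38. → (9, 38)
7P: (9, 38) + (17, 24). λ = (24 - 38)/(17 - 9) ≡ 57/8 mod 71. 8⁻¹ ≡ 9 (mod 71), so λ ≡ 16.
  x = λ² - 9 - 17 = 256 - 26 ≡ 17; y = λ·(9 - 17) - 38 ≡ 47. → (17, 47)
8P: (17, 47) + (17, 24): same x and y₁ ≡ -y₂, so the sum is the point at infinity.
8P = the point at infinity, so the order is 8.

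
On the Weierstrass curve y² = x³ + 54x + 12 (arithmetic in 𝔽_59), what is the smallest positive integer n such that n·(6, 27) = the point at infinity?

4

2P: tangent at (6, 27): λ = (3·6² + 54)/(2·27) ≡ 44/54. 54⁻¹ ≡ 47 (mod 59) since 54·47 = 2538 ≡ 1, so λ ≡ 44·47 ≡ 3.
  x = λ² - 6 - 6 = 9 - 12 ≡ 56; y = λ·(6 - 56) - 27 ≡ 0. → (56, 0)
3P: (56, 0) + (6, 27). λ = (27 - 0)/(6 - 56) ≡ 27/9 mod 59. 9⁻¹ ≡ 46 (mod 59) since 9·46 = 414 ≡ 1, so λ ≡ 3.
  x = λ² - 56 - 6 = 9 - 62 ≡ 6; y = λ·(56 - 6) - 0 ≡ 32. → (6, 32)
4P: (6, 32) + (6, 27): same x and y₁ ≡ -y₂, so the sum is the point at infinity.
4P = the point at infinity, so the order is 4.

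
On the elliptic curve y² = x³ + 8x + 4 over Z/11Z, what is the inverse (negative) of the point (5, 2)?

-(5, 2) = (5, -2 mod 11) = (5, 9).

(5, 9)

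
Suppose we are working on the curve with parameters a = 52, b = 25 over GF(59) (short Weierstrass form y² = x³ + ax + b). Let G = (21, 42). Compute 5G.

Repeated addition: build up to 5G.
2G: tangent at (21, 42): λ = (3·21² + 52)/(2·42) ≡ 18/25. 25⁻¹ ≡ 26 (mod 59), so λ ≡ 18·26 ≡ 55.
  x = λ² - 21 - 21 = 3025 - 42 ≡ 33; y = λ·(21 - 33) - 42 ≡ 6. → (33, 6)
3G: (33, 6) + (21, 42). λ = (42 - 6)/(21 - 33) ≡ 36/47 mod 59. 47⁻¹ ≡ 54 (mod 59) since 47·54 = 2538 ≡ 1, so λ ≡ 56.
  x = λ² - 33 - 21 = 3136 - 54 ≡ 14; y = λ·(33 - 14) - 6 ≡ 55. → (14, 55)
4G: (14, 55) + (21, 42). λ = (42 - 55)/(21 - 14) ≡ 46/7 mod 59. 7⁻¹ ≡ 17 (mod 59), so λ ≡ 15.
  x = λ² - 14 - 21 = 225 - 35 ≡ 13; y = λ·(14 - 13) - 55 ≡ 19. → (13, 19)
5G: (13, 19) + (21, 42). λ = (42 - 19)/(21 - 13) ≡ 23/8 mod 59. 8⁻¹ ≡ 37 (mod 59), so λ ≡ 25.
  x = λ² - 13 - 21 = 625 - 34 ≡ 1; y = λ·(13 - 1) - 19 ≡ 45. → (1, 45)

(1, 45)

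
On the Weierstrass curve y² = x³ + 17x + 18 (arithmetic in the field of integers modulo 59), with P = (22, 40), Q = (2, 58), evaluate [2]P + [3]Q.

(34, 55)

First 2P:
Repeated addition: build up to 2P.
2P: tangent at (22, 40): λ = (3·22² + 17)/(2·40) ≡ 53/21. 21⁻¹ ≡ 45 (mod 59), so λ ≡ 53·45 ≡ 25.
  x = λ² - 22 - 22 = 625 - 44 ≡ 50; y = λ·(22 - 50) - 40 ≡ 27. → (50, 27)
2P = (50, 27).
Next 3Q:
Repeated addition: build up to 3Q.
2Q: tangent at (2, 58): λ = (3·2² + 17)/(2·58) ≡ 29/57. 57⁻¹ ≡ 29 (mod 59), so λ ≡ 29·29 ≡ 15.
  x = λ² - 2 - 2 = 225 - 4 ≡ 44; y = λ·(2 - 44) - 58 ≡ 20. → (44, 20)
3Q: (44, 20) + (2, 58). λ = (58 - 20)/(2 - 44) ≡ 38/17 mod 59. 17⁻¹ ≡ 7 (mod 59), so λ ≡ 30.
  x = λ² - 44 - 2 = 900 - 46 ≡ 28; y = λ·(44 - 28) - 20 ≡ 47. → (28, 47)
3Q = (28, 47).
Finally 2P + 3Q:
(50, 27) + (28, 47). λ = (47 - 27)/(28 - 50) ≡ 20/37 mod 59. 37⁻¹ ≡ 8 (mod 59) since 37·8 = 296 ≡ 1, so λ ≡ 42.
  x = λ² - 50 - 28 = 1764 - 78 ≡ 34; y = λ·(50 - 34) - 27 ≡ 55. → (34, 55)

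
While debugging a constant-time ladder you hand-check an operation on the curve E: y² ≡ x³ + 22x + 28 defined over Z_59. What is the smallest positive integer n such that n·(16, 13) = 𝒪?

2P: tangent at (16, 13): λ = (3·16² + 22)/(2·13) ≡ 23/26. 26⁻¹ ≡ 25 (mod 59), so λ ≡ 23·25 ≡ 44.
  x = λ² - 16 - 16 = 1936 - 32 ≡ 16; y = λ·(16 - 16) - 13 ≡ 46. → (16, 46)
3P: (16, 46) + (16, 13): same x and y₁ ≡ -y₂, so the sum is 𝒪.
3P = 𝒪, so the order is 3.

3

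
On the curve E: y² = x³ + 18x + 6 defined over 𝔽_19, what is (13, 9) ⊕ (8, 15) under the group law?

(13, 9) + (8, 15). λ = (15 - 9)/(8 - 13) ≡ 6/14 mod 19. 14⁻¹ ≡ 15 (mod 19), so λ ≡ 14.
  x = λ² - 13 - 8 = 196 - 21 ≡ 4; y = λ·(13 - 4) - 9 ≡ 3. → (4, 3)

(4, 3)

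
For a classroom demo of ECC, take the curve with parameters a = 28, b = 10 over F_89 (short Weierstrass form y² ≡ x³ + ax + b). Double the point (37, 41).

tangent at (37, 41): λ = (3·37² + 28)/(2·41) ≡ 41/82. 82⁻¹ ≡ 38 (mod 89), so λ ≡ 41·38 ≡ 45.
  x = λ² - 37 - 37 = 2025 - 74 ≡ 82; y = λ·(37 - 82) - 41 ≡ 70. → (82, 70)

(82, 70)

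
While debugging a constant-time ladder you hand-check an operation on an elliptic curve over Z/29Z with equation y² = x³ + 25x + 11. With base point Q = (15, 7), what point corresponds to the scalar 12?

Double-and-add on 12 = (1100)₂. Start with Q = (15, 7) for the leading 1-bit.
double: tangent at (15, 7): λ = (3·15² + 25)/(2·7) ≡ 4/14. 14⁻¹ ≡ 27 (mod 29) since 14·27 = 378 ≡ 1, so λ ≡ 4·27 ≡ 21.
  x = λ² - 15 - 15 = 441 - 30 ≡ 5; y = λ·(15 - 5) - 7 ≡ 0. → (5, 0)
add Q: (5, 0) + (15, 7). λ = (7 - 0)/(15 - 5) ≡ 7/10 mod 29. 10⁻¹ ≡ 3 (mod 29), so λ ≡ 21.
  x = λ² - 5 - 15 = 441 - 20 ≡ 15; y = λ·(5 - 15) - 0 ≡ 22. → (15, 22)
double: tangent at (15, 22): λ = (3·15² + 25)/(2·22) ≡ 4/15. 15⁻¹ ≡ 2 (mod 29) since 15·2 = 30 ≡ 1, so λ ≡ 4·2 ≡ 8.
  x = λ² - 15 - 15 = 64 - 30 ≡ 5; y = λ·(15 - 5) - 22 ≡ 0. → (5, 0)
double: (5, 0) + (5, 0): same x and y₁ ≡ -y₂, so the sum is O.

O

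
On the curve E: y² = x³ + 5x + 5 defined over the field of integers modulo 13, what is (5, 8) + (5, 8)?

tangent at (5, 8): λ = (3·5² + 5)/(2·8) ≡ 2/3. 3⁻¹ ≡ 9 (mod 13) since 3·9 = 27 ≡ 1, so λ ≡ 2·9 ≡ 5.
  x = λ² - 5 - 5 = 25 - 10 ≡ 2; y = λ·(5 - 2) - 8 ≡ 7. → (2, 7)

(2, 7)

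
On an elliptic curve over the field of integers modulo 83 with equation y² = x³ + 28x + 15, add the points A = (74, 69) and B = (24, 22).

(74, 69) + (24, 22). λ = (22 - 69)/(24 - 74) ≡ 36/33 mod 83. 33⁻¹ ≡ 78 (mod 83), so λ ≡ 69.
  x = λ² - 74 - 24 = 4761 - 98 ≡ 15; y = λ·(74 - 15) - 69 ≡ 18. → (15, 18)

(15, 18)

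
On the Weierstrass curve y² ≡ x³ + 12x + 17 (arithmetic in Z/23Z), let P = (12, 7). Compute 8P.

(13, 1)

Repeated addition: build up to 8P.
2P: tangent at (12, 7): λ = (3·12² + 12)/(2·7) ≡ 7/14. 14⁻¹ ≡ 5 (mod 23), so λ ≡ 7·5 ≡ 12.
  x = λ² - 12 - 12 = 144 - 24 ≡ 5; y = λ·(12 - 5) - 7 ≡ 8. → (5, 8)
3P: (5, 8) + (12, 7). λ = (7 - 8)/(12 - 5) ≡ 22/7 mod 23. 7⁻¹ ≡ 10 (mod 23), so λ ≡ 13.
  x = λ² - 5 - 12 = 169 - 17 ≡ 14; y = λ·(5 - 14) - 8 ≡ 13. → (14, 13)
4P: (14, 13) + (12, 7). λ = (7 - 13)/(12 - 14) ≡ 17/21 mod 23. 21⁻¹ ≡ 11 (mod 23), so λ ≡ 3.
  x = λ² - 14 - 12 = 9 - 26 ≡ 6; y = λ·(14 - 6) - 13 ≡ 11. → (6, 11)
5P: (6, 11) + (12, 7). λ = (7 - 11)/(12 - 6) ≡ 19/6 mod 23. 6⁻¹ ≡ 4 (mod 23), so λ ≡ 7.
  x = λ² - 6 - 12 = 49 - 18 ≡ 8; y = λ·(6 - 8) - 11 ≡ 21. → (8, 21)
6P: (8, 21) + (12, 7). λ = (7 - 21)/(12 - 8) ≡ 9/4 mod 23. 4⁻¹ ≡ 6 (mod 23) since 4·6 = 24 ≡ 1, so λ ≡ 8.
  x = λ² - 8 - 12 = 64 - 20 ≡ 21; y = λ·(8 - 21) - 21 ≡ 13. → (21, 13)
7P: (21, 13) + (12, 7). λ = (7 - 13)/(12 - 21) ≡ 17/14 mod 23. 14⁻¹ ≡ 5 (mod 23), so λ ≡ 16.
  x = λ² - 21 - 12 = 256 - 33 ≡ 16; y = λ·(21 - 16) - 13 ≡ 21. → (16, 21)
8P: (16, 21) + (12, 7). λ = (7 - 21)/(12 - 16) ≡ 9/19 mod 23. 19⁻¹ ≡ 17 (mod 23) since 19·17 = 323 ≡ 1, so λ ≡ 15.
  x = λ² - 16 - 12 = 225 - 28 ≡ 13; y = λ·(16 - 13) - 21 ≡ 1. → (13, 1)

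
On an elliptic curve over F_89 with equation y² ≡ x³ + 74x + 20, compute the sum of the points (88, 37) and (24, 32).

(88, 37) + (24, 32). λ = (32 - 37)/(24 - 88) ≡ 84/25 mod 89. 25⁻¹ ≡ 57 (mod 89) since 25·57 = 1425 ≡ 1, so λ ≡ 71.
  x = λ² - 88 - 24 = 5041 - 112 ≡ 34; y = λ·(88 - 34) - 37 ≡ 59. → (34, 59)

(34, 59)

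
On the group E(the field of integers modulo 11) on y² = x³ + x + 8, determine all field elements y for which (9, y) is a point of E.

x³ + 1x + 8 = 746 ≡ 9 (mod 11).
Square roots of 9 mod 11: 3 and 8 (since 3² = 9 ≡ 9).

3, 8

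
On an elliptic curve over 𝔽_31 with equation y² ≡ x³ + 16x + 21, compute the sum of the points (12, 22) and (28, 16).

(11, 28)

(12, 22) + (28, 16). λ = (16 - 22)/(28 - 12) ≡ 25/16 mod 31. 16⁻¹ ≡ 2 (mod 31), so λ ≡ 19.
  x = λ² - 12 - 28 = 361 - 40 ≡ 11; y = λ·(12 - 11) - 22 ≡ 28. → (11, 28)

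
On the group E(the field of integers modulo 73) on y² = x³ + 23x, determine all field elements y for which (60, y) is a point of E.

none

x³ + 23x + 0 = 217380 ≡ 59 (mod 73).
59 is a non-residue mod 73; no y exists.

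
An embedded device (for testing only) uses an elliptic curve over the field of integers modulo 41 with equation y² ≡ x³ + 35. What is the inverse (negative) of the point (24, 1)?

(24, 40)

-(24, 1) = (24, -1 mod 41) = (24, 40).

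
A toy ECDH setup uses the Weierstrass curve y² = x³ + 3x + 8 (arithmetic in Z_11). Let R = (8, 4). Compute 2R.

tangent at (8, 4): λ = (3·8² + 3)/(2·4) ≡ 8/8. 8⁻¹ ≡ 7 (mod 11) since 8·7 = 56 ≡ 1, so λ ≡ 8·7 ≡ 1.
  x = λ² - 8 - 8 = 1 - 16 ≡ 7; y = λ·(8 - 7) - 4 ≡ 8. → (7, 8)

(7, 8)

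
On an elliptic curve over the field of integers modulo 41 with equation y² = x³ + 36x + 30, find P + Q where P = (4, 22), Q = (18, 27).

(4, 22) + (18, 27). λ = (27 - 22)/(18 - 4) ≡ 5/14 mod 41. 14⁻¹ ≡ 3 (mod 41) since 14·3 = 42 ≡ 1, so λ ≡ 15.
  x = λ² - 4 - 18 = 225 - 22 ≡ 39; y = λ·(4 - 39) - 22 ≡ 27. → (39, 27)

(39, 27)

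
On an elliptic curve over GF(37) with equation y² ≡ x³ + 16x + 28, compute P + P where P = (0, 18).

(34, 8)

tangent at (0, 18): λ = (3·0² + 16)/(2·18) ≡ 16/36. 36⁻¹ ≡ 36 (mod 37) since 36·36 = 1296 ≡ 1, so λ ≡ 16·36 ≡ 21.
  x = λ² - 0 - 0 = 441 - 0 ≡ 34; y = λ·(0 - 34) - 18 ≡ 8. → (34, 8)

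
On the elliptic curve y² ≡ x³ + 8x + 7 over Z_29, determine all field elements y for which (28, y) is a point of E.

x³ + 8x + 7 = 22183 ≡ 27 (mod 29).
27 is a non-residue mod 29; no y exists.

none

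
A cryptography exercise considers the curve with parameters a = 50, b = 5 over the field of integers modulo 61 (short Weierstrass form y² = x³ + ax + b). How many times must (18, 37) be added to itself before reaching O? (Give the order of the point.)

7

2P: tangent at (18, 37): λ = (3·18² + 50)/(2·37) ≡ 46/13. 13⁻¹ ≡ 47 (mod 61), so λ ≡ 46·47 ≡ 27.
  x = λ² - 18 - 18 = 729 - 36 ≡ 22; y = λ·(18 - 22) - 37 ≡ 38. → (22, 38)
3P: (22, 38) + (18, 37). λ = (37 - 38)/(18 - 22) ≡ 60/57 mod 61. 57⁻¹ ≡ 15 (mod 61) since 57·15 = 855 ≡ 1, so λ ≡ 46.
  x = λ² - 22 - 18 = 2116 - 40 ≡ 2; y = λ·(22 - 2) - 38 ≡ 28. → (2, 28)
4P: (2, 28) + (18, 37). λ = (37 - 28)/(18 - 2) ≡ 9/16 mod 61. 16⁻¹ ≡ 42 (mod 61) since 16·42 = 672 ≡ 1, so λ ≡ 12.
  x = λ² - 2 - 18 = 144 - 20 ≡ 2; y = λ·(2 - 2) - 28 ≡ 33. → (2, 33)
5P: (2, 33) + (18, 37). λ = (37 - 33)/(18 - 2) ≡ 4/16 mod 61. 16⁻¹ ≡ 42 (mod 61) since 16·42 = 672 ≡ 1, so λ ≡ 46.
  x = λ² - 2 - 18 = 2116 - 20 ≡ 22; y = λ·(2 - 22) - 33 ≡ 23. → (22, 23)
6P: (22, 23) + (18, 37). λ = (37 - 23)/(18 - 22) ≡ 14/57 mod 61. 57⁻¹ ≡ 15 (mod 61), so λ ≡ 27.
  x = λ² - 22 - 18 = 729 - 40 ≡ 18; y = λ·(22 - 18) - 23 ≡ 24. → (18, 24)
7P: (18, 24) + (18, 37): same x and y₁ ≡ -y₂, so the sum is O.
7P = O, so the order is 7.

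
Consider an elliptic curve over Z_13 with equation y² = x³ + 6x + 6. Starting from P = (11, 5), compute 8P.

Repeated addition: build up to 8P.
2P: tangent at (11, 5): λ = (3·11² + 6)/(2·5) ≡ 5/10. 10⁻¹ ≡ 4 (mod 13), so λ ≡ 5·4 ≡ 7.
  x = λ² - 11 - 11 = 49 - 22 ≡ 1; y = λ·(11 - 1) - 5 ≡ 0. → (1, 0)
3P: (1, 0) + (11, 5). λ = (5 - 0)/(11 - 1) ≡ 5/10 mod 13. 10⁻¹ ≡ 4 (mod 13), so λ ≡ 7.
  x = λ² - 1 - 11 = 49 - 12 ≡ 11; y = λ·(1 - 11) - 0 ≡ 8. → (11, 8)
4P: (11, 8) + (11, 5): same x and y₁ ≡ -y₂, so the sum is the point at infinity.
5P: the point at infinity + (11, 5) = (11, 5) (identity).
6P: tangent at (11, 5): λ = (3·11² + 6)/(2·5) ≡ 5/10. 10⁻¹ ≡ 4 (mod 13) since 10·4 = 40 ≡ 1, so λ ≡ 5·4 ≡ 7.
  x = λ² - 11 - 11 = 49 - 22 ≡ 1; y = λ·(11 - 1) - 5 ≡ 0. → (1, 0)
7P: (1, 0) + (11, 5). λ = (5 - 0)/(11 - 1) ≡ 5/10 mod 13. 10⁻¹ ≡ 4 (mod 13) since 10·4 = 40 ≡ 1, so λ ≡ 7.
  x = λ² - 1 - 11 = 49 - 12 ≡ 11; y = λ·(1 - 11) - 0 ≡ 8. → (11, 8)
8P: (11, 8) + (11, 5): same x and y₁ ≡ -y₂, so the sum is the point at infinity.

O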